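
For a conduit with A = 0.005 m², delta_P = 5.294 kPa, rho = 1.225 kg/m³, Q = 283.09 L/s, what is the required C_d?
Formula: Q = C_d A \sqrt{\frac{2 \Delta P}{\rho}}
Substituting knowns: 283.09 = C_d·0.005·√(2·(5.294·1000)/1.225)·1000
Solving for C_d: C_d = (283.09/1000)/(0.005·√(2·(5.294·1000)/1.225)) = 0.609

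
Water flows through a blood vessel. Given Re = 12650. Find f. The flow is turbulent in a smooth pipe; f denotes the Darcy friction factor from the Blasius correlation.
Formula: f = \frac{0.316}{Re^{0.25}}
f = 0.316/12650^0.25 = 0.0298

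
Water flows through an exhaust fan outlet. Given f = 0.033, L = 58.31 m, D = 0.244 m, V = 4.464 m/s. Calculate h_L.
Formula: h_L = f \frac{L}{D} \frac{V^2}{2g}
h_L = 0.033·(58.31/0.244)·4.464²/(2·9.81) = 8.01 m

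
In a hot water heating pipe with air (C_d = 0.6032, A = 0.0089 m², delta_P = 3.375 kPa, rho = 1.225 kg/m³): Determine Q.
Formula: Q = C_d A \sqrt{\frac{2 \Delta P}{\rho}}
Q = 0.6032·0.0089·√(2·(3.375·1000)/1.225)·1000 = 398.5 L/s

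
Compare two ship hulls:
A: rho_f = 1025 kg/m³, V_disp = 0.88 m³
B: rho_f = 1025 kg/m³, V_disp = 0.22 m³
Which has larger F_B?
F_B(A) = 8849 N, F_B(B) = 2212 N. Answer: A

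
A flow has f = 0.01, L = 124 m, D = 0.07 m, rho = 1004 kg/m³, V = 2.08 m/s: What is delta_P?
Formula: \Delta P = f \frac{L}{D} \frac{\rho V^2}{2}
delta_P = 0.01·(124/0.07)·0.5·1004·2.08²/1000 = 38.47 kPa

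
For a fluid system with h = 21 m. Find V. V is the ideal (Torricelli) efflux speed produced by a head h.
Formula: V = \sqrt{2 g h}
V = √(2·9.81·21) = 20.3 m/s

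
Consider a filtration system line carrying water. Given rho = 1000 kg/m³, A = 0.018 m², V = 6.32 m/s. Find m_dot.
Formula: \dot{m} = \rho A V
m_dot = 1000·0.018·6.32 = 113.8 kg/s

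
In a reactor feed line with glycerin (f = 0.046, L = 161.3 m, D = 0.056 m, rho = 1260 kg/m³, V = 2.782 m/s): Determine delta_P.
Formula: \Delta P = f \frac{L}{D} \frac{\rho V^2}{2}
delta_P = 0.046·(161.3/0.056)·0.5·1260·2.782²/1000 = 646 kPa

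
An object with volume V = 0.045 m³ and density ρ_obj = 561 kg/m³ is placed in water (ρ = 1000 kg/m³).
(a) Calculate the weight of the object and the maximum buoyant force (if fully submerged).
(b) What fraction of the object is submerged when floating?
(a) W=rho_obj*g*V=561*9.81*0.045=247.7 N; F_B(max)=rho*g*V=1000*9.81*0.045=441.4 N
(b) Floating fraction=rho_obj/rho=561/1000=0.561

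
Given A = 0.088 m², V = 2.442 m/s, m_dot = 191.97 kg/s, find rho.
Formula: \dot{m} = \rho A V
Substituting knowns: 191.97 = rho·0.088·2.442
Solving for rho: rho = 191.97/(0.088·2.442) = 893.3 kg/m³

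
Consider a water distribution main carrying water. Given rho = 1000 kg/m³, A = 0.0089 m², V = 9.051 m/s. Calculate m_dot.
Formula: \dot{m} = \rho A V
m_dot = 1000·0.0089·9.051 = 80.55 kg/s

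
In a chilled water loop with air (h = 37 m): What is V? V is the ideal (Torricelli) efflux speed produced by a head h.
Formula: V = \sqrt{2 g h}
V = √(2·9.81·37) = 26.94 m/s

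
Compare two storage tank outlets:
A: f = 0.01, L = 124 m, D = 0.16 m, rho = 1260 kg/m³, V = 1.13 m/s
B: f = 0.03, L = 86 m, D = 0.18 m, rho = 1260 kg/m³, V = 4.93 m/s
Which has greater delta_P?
delta_P(A) = 6.234 kPa, delta_P(B) = 219.5 kPa. Answer: B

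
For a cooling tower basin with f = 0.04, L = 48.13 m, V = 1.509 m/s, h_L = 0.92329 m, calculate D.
Formula: h_L = f \frac{L}{D} \frac{V^2}{2g}
Substituting knowns: 0.92329 = 0.04·(48.13/D)·1.509²/(2·9.81)
Solving for D: D = 0.04·48.13·1.509²/(2·9.81·0.92329) = 0.242 m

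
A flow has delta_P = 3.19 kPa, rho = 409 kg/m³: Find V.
Formula: V = \sqrt{\frac{2 \Delta P}{\rho}}
V = √(2·(3.19·1000)/409) = 3.95 m/s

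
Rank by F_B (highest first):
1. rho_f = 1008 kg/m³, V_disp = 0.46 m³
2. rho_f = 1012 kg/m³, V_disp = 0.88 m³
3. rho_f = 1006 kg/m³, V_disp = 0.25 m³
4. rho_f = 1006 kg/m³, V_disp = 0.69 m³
Case 1: F_B = 4549 N
Case 2: F_B = 8736 N
Case 3: F_B = 2467 N
Case 4: F_B = 6810 N
Ranking (highest first): 2, 4, 1, 3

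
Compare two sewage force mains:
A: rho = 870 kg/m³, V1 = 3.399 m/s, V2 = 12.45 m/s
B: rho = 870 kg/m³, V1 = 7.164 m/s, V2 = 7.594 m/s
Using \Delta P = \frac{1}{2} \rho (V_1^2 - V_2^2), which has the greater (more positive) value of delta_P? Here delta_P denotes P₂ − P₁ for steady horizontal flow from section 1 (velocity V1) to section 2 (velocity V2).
delta_P(A) = -62.4 kPa, delta_P(B) = -2.76 kPa. Answer: B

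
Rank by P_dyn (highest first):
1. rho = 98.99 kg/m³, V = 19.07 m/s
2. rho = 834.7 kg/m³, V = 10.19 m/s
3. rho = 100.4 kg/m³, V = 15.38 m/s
Case 1: P_dyn = 18 kPa
Case 2: P_dyn = 43.34 kPa
Case 3: P_dyn = 11.87 kPa
Ranking (highest first): 2, 1, 3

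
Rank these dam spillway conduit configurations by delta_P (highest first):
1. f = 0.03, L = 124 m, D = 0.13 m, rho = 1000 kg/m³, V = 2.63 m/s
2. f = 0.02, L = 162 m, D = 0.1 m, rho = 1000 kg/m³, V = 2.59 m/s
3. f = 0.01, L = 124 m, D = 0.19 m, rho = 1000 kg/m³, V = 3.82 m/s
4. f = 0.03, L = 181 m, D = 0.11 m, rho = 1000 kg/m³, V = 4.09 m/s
Case 1: delta_P = 98.96 kPa
Case 2: delta_P = 108.7 kPa
Case 3: delta_P = 47.62 kPa
Case 4: delta_P = 412.9 kPa
Ranking (highest first): 4, 2, 1, 3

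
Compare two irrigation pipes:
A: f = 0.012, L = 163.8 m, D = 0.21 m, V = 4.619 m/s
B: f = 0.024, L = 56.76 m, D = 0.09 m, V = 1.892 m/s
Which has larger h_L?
h_L(A) = 10.18 m, h_L(B) = 2.762 m. Answer: A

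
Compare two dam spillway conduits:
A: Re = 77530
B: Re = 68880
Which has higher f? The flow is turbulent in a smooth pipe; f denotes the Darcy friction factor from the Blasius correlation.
f(A) = 0.01894, f(B) = 0.01951. Answer: B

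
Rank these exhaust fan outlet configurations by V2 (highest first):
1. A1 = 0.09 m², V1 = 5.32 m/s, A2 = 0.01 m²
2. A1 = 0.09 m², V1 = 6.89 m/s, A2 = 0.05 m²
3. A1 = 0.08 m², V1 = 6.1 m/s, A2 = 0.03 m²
Case 1: V2 = 47.88 m/s
Case 2: V2 = 12.4 m/s
Case 3: V2 = 16.27 m/s
Ranking (highest first): 1, 3, 2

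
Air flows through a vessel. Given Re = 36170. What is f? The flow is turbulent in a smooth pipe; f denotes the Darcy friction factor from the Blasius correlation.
Formula: f = \frac{0.316}{Re^{0.25}}
f = 0.316/36170^0.25 = 0.02291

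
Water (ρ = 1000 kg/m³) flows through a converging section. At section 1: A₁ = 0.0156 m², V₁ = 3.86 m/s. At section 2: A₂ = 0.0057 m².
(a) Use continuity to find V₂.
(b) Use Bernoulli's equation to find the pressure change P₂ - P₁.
(a) Continuity: A₁V₁=A₂V₂ -> V₂=A₁V₁/A₂=0.0156*3.86/0.0057=10.56 m/s
(b) Bernoulli: P₂-P₁=0.5*rho*(V₁^2-V₂^2)/1000=0.5*1000*(3.86^2-10.56^2)/1000=-48.31 kPa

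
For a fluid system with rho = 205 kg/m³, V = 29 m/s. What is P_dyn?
Formula: P_{dyn} = \frac{1}{2} \rho V^2
P_dyn = 0.5·205·29²/1000 = 86.2 kPa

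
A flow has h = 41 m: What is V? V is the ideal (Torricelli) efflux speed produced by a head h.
Formula: V = \sqrt{2 g h}
V = √(2·9.81·41) = 28.36 m/s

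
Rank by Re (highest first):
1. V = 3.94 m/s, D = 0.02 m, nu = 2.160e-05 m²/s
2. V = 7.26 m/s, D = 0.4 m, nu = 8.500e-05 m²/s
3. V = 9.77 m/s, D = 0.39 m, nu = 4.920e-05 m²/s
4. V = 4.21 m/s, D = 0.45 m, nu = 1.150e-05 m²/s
Case 1: Re = 3648
Case 2: Re = 34165
Case 3: Re = 77445
Case 4: Re = 164739
Ranking (highest first): 4, 3, 2, 1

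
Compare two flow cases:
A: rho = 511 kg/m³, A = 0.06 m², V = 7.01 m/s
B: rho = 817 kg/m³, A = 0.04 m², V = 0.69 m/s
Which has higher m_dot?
m_dot(A) = 214.9 kg/s, m_dot(B) = 22.55 kg/s. Answer: A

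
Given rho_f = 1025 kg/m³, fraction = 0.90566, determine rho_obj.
Formula: f_{sub} = \frac{\rho_{obj}}{\rho_f}
Substituting knowns: 0.90566 = rho_obj/1025
Solving for rho_obj: rho_obj = 0.90566·1025 = 928.3 kg/m³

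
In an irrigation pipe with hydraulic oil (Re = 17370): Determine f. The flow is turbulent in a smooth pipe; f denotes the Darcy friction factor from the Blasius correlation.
Formula: f = \frac{0.316}{Re^{0.25}}
f = 0.316/17370^0.25 = 0.02753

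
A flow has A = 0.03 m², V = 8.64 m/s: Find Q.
Formula: Q = A V
Q = 0.03·8.64·1000 = 259.2 L/s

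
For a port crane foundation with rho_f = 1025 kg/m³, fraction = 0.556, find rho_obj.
Formula: f_{sub} = \frac{\rho_{obj}}{\rho_f}
Substituting knowns: 0.556 = rho_obj/1025
Solving for rho_obj: rho_obj = 0.556·1025 = 569.9 kg/m³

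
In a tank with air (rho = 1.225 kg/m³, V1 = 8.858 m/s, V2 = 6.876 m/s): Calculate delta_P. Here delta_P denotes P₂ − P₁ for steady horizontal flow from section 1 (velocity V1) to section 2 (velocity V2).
Formula: \Delta P = \frac{1}{2} \rho (V_1^2 - V_2^2)
delta_P = 0.5·1.225·(8.858² − 6.876²)/1000 = 0.0191 kPa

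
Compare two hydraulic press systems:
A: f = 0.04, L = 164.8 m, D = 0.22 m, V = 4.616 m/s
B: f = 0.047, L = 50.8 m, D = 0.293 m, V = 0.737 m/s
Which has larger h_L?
h_L(A) = 32.54 m, h_L(B) = 0.2256 m. Answer: A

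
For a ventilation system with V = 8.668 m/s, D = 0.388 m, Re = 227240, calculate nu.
Formula: Re = \frac{V D}{\nu}
Substituting knowns: 227240 = 8.668·0.388/nu
Solving for nu: nu = 8.668·0.388/227240 = 1.480e-05 m²/s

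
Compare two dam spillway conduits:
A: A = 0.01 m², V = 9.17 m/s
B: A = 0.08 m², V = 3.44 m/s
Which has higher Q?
Q(A) = 91.7 L/s, Q(B) = 275.2 L/s. Answer: B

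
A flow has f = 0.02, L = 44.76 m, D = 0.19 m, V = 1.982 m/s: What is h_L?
Formula: h_L = f \frac{L}{D} \frac{V^2}{2g}
h_L = 0.02·(44.76/0.19)·1.982²/(2·9.81) = 0.9434 m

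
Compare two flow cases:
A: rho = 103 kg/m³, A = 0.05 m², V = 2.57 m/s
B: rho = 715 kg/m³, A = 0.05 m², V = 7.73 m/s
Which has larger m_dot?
m_dot(A) = 13.24 kg/s, m_dot(B) = 276.3 kg/s. Answer: B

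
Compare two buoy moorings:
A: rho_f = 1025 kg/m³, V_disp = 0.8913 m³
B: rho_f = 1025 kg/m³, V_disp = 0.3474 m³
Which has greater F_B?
F_B(A) = 8962 N, F_B(B) = 3493 N. Answer: A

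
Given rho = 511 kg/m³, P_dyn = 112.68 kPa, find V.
Formula: P_{dyn} = \frac{1}{2} \rho V^2
Substituting knowns: 112.68 = 0.5·511·V²/1000
Solving for V: V = √(2·(112.68·1000)/511) = 21 m/s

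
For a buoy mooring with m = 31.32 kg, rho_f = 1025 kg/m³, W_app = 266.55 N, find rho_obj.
Formula: W_{app} = mg\left(1 - \frac{\rho_f}{\rho_{obj}}\right)
Substituting knowns: 266.55 = 31.32·9.81·(1 − 1025/rho_obj)
Solving for rho_obj: rho_obj = 1025/(1 − 266.55/(31.32·9.81)) = 7738 kg/m³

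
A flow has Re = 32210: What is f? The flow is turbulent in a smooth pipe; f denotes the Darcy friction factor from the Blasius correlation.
Formula: f = \frac{0.316}{Re^{0.25}}
f = 0.316/32210^0.25 = 0.02359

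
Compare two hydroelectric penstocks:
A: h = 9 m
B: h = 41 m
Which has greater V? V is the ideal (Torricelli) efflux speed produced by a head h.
V(A) = 13.29 m/s, V(B) = 28.36 m/s. Answer: B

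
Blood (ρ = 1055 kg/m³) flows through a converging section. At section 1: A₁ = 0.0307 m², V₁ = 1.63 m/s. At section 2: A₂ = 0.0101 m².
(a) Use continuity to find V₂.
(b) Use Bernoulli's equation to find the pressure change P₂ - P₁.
(a) Continuity: A₁V₁=A₂V₂ -> V₂=A₁V₁/A₂=0.0307*1.63/0.0101=4.95 m/s
(b) Bernoulli: P₂-P₁=0.5*rho*(V₁^2-V₂^2)/1000=0.5*1055*(1.63^2-4.95^2)/1000=-11.52 kPa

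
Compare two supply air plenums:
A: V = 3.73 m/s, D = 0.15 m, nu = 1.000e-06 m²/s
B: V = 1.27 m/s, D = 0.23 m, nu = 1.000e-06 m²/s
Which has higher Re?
Re(A) = 559500, Re(B) = 292100. Answer: A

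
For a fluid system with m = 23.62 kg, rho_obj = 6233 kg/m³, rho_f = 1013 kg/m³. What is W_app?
Formula: W_{app} = mg\left(1 - \frac{\rho_f}{\rho_{obj}}\right)
W_app = 23.62·9.81·(1 − 1013/6233) = 194.1 N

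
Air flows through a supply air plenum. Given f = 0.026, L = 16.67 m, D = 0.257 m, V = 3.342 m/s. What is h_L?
Formula: h_L = f \frac{L}{D} \frac{V^2}{2g}
h_L = 0.026·(16.67/0.257)·3.342²/(2·9.81) = 0.96 m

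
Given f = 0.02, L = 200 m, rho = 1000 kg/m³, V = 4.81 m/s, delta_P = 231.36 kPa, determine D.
Formula: \Delta P = f \frac{L}{D} \frac{\rho V^2}{2}
Substituting knowns: 231.36 = 0.02·(200/D)·0.5·1000·4.81²/1000
Solving for D: D = 0.02·200·0.5·1000·4.81²/(231.36·1000) = 0.2 m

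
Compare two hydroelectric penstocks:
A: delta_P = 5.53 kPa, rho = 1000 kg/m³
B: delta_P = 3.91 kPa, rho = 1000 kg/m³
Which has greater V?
V(A) = 3.326 m/s, V(B) = 2.796 m/s. Answer: A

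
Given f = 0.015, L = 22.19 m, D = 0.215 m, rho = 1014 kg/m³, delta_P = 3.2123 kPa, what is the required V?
Formula: \Delta P = f \frac{L}{D} \frac{\rho V^2}{2}
Substituting knowns: 3.2123 = 0.015·(22.19/0.215)·0.5·1014·V²/1000
Solving for V: V = √((3.2123·1000)/(0.015·(22.19/0.215)·0.5·1014)) = 2.023 m/s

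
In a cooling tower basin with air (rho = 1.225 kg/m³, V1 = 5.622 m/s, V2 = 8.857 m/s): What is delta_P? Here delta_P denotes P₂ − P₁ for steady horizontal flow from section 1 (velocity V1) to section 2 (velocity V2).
Formula: \Delta P = \frac{1}{2} \rho (V_1^2 - V_2^2)
delta_P = 0.5·1.225·(5.622² − 8.857²)/1000 = -0.02869 kPa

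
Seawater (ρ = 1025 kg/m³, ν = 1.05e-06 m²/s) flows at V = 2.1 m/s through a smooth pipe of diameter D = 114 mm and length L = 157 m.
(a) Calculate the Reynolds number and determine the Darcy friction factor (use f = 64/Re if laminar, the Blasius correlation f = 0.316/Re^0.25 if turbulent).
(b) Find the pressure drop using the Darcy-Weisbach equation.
(a) Re = V·D/ν = 2.1·0.114/1.05e-06 = 228000 → turbulent (Re > 4000); f = 0.316/Re^0.25 = 0.316/228000^0.25 = 0.014461 (Blasius is strictly valid for Re ≲ 1e5; used here as the smooth-pipe estimate the problem specifies)
(b) Darcy-Weisbach: ΔP = f·(L/D)·½ρV²/1000 = 0.014461·(157/0.114)·½·1025·2.1²/1000 = 45.01 kPa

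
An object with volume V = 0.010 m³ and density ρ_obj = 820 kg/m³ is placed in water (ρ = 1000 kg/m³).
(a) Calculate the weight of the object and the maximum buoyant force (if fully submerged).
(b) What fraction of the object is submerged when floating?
(a) W=rho_obj*g*V=820*9.81*0.010=80.4 N; F_B(max)=rho*g*V=1000*9.81*0.010=98.1 N
(b) Floating fraction=rho_obj/rho=820/1000=0.820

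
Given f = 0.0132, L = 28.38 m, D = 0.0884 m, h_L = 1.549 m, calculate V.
Formula: h_L = f \frac{L}{D} \frac{V^2}{2g}
Substituting knowns: 1.549 = 0.0132·(28.38/0.0884)·V²/(2·9.81)
Solving for V: V = √(1.549·2·9.81/(0.0132·(28.38/0.0884))) = 2.678 m/s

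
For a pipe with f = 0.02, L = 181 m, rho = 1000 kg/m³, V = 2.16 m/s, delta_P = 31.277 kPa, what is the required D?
Formula: \Delta P = f \frac{L}{D} \frac{\rho V^2}{2}
Substituting knowns: 31.277 = 0.02·(181/D)·0.5·1000·2.16²/1000
Solving for D: D = 0.02·181·0.5·1000·2.16²/(31.277·1000) = 0.27 m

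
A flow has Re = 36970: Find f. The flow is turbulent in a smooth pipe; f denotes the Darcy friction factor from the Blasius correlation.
Formula: f = \frac{0.316}{Re^{0.25}}
f = 0.316/36970^0.25 = 0.02279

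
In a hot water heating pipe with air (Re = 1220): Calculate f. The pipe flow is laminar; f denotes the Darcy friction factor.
Formula: f = \frac{64}{Re}
f = 64/1220 = 0.05246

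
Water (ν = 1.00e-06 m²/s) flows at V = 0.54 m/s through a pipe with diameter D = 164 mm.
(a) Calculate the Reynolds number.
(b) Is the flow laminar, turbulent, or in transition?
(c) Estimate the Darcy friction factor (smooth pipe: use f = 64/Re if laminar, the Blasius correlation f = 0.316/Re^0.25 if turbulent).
(a) Re = V·D/ν = 0.54·0.164/1.00e-06 = 88560
(b) Flow regime: turbulent (Re > 4000)
(c) Friction factor: f = 0.316/Re^0.25 = 0.316/88560^0.25 = 0.01832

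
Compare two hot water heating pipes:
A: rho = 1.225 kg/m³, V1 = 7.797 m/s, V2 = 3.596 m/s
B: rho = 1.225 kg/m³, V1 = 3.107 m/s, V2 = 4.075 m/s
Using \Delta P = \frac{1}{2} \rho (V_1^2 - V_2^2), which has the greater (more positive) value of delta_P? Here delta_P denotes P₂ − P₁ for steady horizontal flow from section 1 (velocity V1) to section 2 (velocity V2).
delta_P(A) = 0.02932 kPa, delta_P(B) = -0.004258 kPa. Answer: A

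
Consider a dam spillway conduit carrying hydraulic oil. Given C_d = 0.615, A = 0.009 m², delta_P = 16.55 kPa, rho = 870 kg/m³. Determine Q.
Formula: Q = C_d A \sqrt{\frac{2 \Delta P}{\rho}}
Q = 0.615·0.009·√(2·(16.55·1000)/870)·1000 = 34.14 L/s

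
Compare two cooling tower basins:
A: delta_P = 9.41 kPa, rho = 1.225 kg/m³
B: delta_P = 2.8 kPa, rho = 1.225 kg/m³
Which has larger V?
V(A) = 123.9 m/s, V(B) = 67.61 m/s. Answer: A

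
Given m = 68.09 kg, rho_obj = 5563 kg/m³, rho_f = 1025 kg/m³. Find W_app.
Formula: W_{app} = mg\left(1 - \frac{\rho_f}{\rho_{obj}}\right)
W_app = 68.09·9.81·(1 − 1025/5563) = 544.9 N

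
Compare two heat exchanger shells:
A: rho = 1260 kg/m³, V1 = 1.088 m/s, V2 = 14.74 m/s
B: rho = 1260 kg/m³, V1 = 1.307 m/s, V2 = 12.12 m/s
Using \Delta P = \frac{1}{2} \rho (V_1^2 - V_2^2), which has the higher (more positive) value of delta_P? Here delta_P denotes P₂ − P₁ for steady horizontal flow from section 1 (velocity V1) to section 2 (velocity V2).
delta_P(A) = -136.1 kPa, delta_P(B) = -91.47 kPa. Answer: B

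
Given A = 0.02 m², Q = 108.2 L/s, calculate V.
Formula: Q = A V
Substituting knowns: 108.2 = 0.02·V·1000
Solving for V: V = (108.2/1000)/0.02 = 5.41 m/s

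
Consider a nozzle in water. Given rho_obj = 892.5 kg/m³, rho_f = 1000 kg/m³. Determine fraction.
Formula: f_{sub} = \frac{\rho_{obj}}{\rho_f}
fraction = 892.5/1000 = 0.8925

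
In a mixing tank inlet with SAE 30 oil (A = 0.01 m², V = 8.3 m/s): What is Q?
Formula: Q = A V
Q = 0.01·8.3·1000 = 83 L/s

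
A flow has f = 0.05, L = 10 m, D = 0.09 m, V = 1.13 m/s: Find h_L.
Formula: h_L = f \frac{L}{D} \frac{V^2}{2g}
h_L = 0.05·(10/0.09)·1.13²/(2·9.81) = 0.3616 m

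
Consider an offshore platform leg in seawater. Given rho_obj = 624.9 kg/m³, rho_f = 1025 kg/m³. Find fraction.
Formula: f_{sub} = \frac{\rho_{obj}}{\rho_f}
fraction = 624.9/1025 = 0.6097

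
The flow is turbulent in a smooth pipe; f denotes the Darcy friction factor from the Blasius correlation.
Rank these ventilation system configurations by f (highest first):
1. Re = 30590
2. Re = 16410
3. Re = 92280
Case 1: f = 0.02389
Case 2: f = 0.02792
Case 3: f = 0.01813
Ranking (highest first): 2, 1, 3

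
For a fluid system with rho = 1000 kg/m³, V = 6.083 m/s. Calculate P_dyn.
Formula: P_{dyn} = \frac{1}{2} \rho V^2
P_dyn = 0.5·1000·6.083²/1000 = 18.5 kPa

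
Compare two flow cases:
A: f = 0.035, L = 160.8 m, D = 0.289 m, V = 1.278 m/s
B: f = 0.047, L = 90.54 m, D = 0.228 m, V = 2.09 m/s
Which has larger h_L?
h_L(A) = 1.621 m, h_L(B) = 4.155 m. Answer: B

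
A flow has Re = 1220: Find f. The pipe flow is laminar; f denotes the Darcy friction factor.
Formula: f = \frac{64}{Re}
f = 64/1220 = 0.05246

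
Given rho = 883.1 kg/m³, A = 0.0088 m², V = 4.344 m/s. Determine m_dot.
Formula: \dot{m} = \rho A V
m_dot = 883.1·0.0088·4.344 = 33.76 kg/s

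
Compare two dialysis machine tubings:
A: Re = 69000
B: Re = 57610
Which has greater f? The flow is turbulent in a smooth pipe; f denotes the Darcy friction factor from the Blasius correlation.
f(A) = 0.0195, f(B) = 0.0204. Answer: B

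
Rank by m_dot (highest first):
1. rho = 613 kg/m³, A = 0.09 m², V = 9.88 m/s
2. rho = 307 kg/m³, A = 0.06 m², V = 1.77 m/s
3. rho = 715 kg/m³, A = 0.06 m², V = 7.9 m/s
Case 1: m_dot = 545.1 kg/s
Case 2: m_dot = 32.6 kg/s
Case 3: m_dot = 338.9 kg/s
Ranking (highest first): 1, 3, 2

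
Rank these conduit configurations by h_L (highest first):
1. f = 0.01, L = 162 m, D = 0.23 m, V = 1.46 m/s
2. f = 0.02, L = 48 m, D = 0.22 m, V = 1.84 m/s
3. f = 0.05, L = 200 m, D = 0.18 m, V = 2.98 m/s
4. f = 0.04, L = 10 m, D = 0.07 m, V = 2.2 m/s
Case 1: h_L = 0.7652 m
Case 2: h_L = 0.753 m
Case 3: h_L = 25.15 m
Case 4: h_L = 1.41 m
Ranking (highest first): 3, 4, 1, 2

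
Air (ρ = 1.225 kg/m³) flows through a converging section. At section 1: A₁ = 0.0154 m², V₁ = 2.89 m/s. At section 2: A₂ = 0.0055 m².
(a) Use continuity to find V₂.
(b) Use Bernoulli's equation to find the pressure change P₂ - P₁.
(a) Continuity: A₁V₁=A₂V₂ -> V₂=A₁V₁/A₂=0.0154*2.89/0.0055=8.09 m/s
(b) Bernoulli: P₂-P₁=0.5*rho*(V₁^2-V₂^2)/1000=0.5*1.225*(2.89^2-8.09^2)/1000=-0.03497 kPa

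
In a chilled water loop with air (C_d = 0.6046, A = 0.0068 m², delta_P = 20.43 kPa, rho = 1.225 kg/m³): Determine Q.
Formula: Q = C_d A \sqrt{\frac{2 \Delta P}{\rho}}
Q = 0.6046·0.0068·√(2·(20.43·1000)/1.225)·1000 = 750.9 L/s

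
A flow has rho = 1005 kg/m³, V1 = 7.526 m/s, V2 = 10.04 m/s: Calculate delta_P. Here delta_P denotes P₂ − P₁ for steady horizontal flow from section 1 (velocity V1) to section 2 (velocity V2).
Formula: \Delta P = \frac{1}{2} \rho (V_1^2 - V_2^2)
delta_P = 0.5·1005·(7.526² − 10.04²)/1000 = -22.19 kPa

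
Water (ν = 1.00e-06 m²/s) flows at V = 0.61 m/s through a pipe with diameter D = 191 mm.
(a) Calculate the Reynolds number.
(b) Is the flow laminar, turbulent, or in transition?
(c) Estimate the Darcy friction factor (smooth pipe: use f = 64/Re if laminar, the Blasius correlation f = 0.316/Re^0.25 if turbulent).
(a) Re = V·D/ν = 0.61·0.191/1.00e-06 = 116510
(b) Flow regime: turbulent (Re > 4000)
(c) Friction factor: f = 0.316/Re^0.25 = 0.316/116510^0.25 = 0.0171 (Blasius is strictly valid for Re ≲ 1e5; used here as the smooth-pipe estimate the problem specifies)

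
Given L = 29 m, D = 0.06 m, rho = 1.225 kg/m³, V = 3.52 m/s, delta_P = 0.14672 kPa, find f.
Formula: \Delta P = f \frac{L}{D} \frac{\rho V^2}{2}
Substituting knowns: 0.14672 = f·(29/0.06)·0.5·1.225·3.52²/1000
Solving for f: f = (0.14672·1000)/((29/0.06)·0.5·1.225·3.52²) = 0.04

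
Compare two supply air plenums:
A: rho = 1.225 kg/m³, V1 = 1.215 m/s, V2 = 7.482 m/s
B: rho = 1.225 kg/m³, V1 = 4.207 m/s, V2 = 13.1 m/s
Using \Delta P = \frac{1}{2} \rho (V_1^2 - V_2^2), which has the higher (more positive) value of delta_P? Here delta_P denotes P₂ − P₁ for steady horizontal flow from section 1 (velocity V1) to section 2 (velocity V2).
delta_P(A) = -0.03338 kPa, delta_P(B) = -0.09427 kPa. Answer: A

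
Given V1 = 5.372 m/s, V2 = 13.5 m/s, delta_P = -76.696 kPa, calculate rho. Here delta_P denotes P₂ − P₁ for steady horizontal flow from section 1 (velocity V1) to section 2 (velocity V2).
Formula: \Delta P = \frac{1}{2} \rho (V_1^2 - V_2^2)
Substituting knowns: -76.696 = 0.5·rho·(5.372² − 13.5²)/1000
Solving for rho: rho = 2·(-76.696·1000)/(5.372² − 13.5²) = 1000 kg/m³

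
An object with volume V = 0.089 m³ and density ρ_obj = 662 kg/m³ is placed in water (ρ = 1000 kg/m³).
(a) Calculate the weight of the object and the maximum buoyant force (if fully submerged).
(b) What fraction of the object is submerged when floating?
(a) W=rho_obj*g*V=662*9.81*0.089=578.0 N; F_B(max)=rho*g*V=1000*9.81*0.089=873.1 N
(b) Floating fraction=rho_obj/rho=662/1000=0.662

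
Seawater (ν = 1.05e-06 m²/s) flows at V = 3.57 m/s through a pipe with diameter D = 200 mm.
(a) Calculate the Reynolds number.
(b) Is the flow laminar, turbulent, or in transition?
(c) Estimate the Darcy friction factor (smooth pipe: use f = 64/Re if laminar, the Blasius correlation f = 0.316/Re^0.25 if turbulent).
(a) Re = V·D/ν = 3.57·0.2/1.05e-06 = 680000
(b) Flow regime: turbulent (Re > 4000)
(c) Friction factor: f = 0.316/Re^0.25 = 0.316/680000^0.25 = 0.011 (Blasius is strictly valid for Re ≲ 1e5; used here as the smooth-pipe estimate the problem specifies)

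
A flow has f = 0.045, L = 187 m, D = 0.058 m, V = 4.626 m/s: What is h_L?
Formula: h_L = f \frac{L}{D} \frac{V^2}{2g}
h_L = 0.045·(187/0.058)·4.626²/(2·9.81) = 158.2 m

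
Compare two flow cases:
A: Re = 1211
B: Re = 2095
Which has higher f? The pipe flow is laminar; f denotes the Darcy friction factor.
f(A) = 0.05285, f(B) = 0.03055. Answer: A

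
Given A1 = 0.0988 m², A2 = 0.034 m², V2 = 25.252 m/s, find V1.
Formula: V_2 = \frac{A_1 V_1}{A_2}
Substituting knowns: 25.252 = 0.0988·V1/0.034
Solving for V1: V1 = 25.252·0.034/0.0988 = 8.69 m/s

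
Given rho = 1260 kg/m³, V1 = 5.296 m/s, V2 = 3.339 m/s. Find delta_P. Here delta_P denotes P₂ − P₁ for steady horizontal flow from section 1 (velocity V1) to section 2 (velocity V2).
Formula: \Delta P = \frac{1}{2} \rho (V_1^2 - V_2^2)
delta_P = 0.5·1260·(5.296² − 3.339²)/1000 = 10.65 kPa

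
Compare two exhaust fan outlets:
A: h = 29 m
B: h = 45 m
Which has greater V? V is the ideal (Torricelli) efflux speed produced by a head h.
V(A) = 23.85 m/s, V(B) = 29.71 m/s. Answer: B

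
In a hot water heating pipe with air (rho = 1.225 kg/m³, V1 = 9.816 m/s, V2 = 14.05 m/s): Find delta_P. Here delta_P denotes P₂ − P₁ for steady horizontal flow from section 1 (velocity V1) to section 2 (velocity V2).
Formula: \Delta P = \frac{1}{2} \rho (V_1^2 - V_2^2)
delta_P = 0.5·1.225·(9.816² − 14.05²)/1000 = -0.06189 kPa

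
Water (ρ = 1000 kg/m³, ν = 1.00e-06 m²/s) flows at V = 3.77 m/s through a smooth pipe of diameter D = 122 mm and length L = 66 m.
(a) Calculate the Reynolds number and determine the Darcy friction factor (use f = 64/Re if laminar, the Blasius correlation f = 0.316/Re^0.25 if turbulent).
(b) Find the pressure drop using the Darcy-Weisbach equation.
(a) Re = V·D/ν = 3.77·0.122/1.00e-06 = 459940 → turbulent (Re > 4000); f = 0.316/Re^0.25 = 0.316/459940^0.25 = 0.012134 (Blasius is strictly valid for Re ≲ 1e5; used here as the smooth-pipe estimate the problem specifies)
(b) Darcy-Weisbach: ΔP = f·(L/D)·½ρV²/1000 = 0.012134·(66/0.122)·½·1000·3.77²/1000 = 46.65 kPa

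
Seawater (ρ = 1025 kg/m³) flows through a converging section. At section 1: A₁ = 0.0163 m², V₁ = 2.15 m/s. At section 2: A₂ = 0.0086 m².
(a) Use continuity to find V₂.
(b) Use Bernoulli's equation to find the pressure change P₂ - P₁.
(a) Continuity: A₁V₁=A₂V₂ -> V₂=A₁V₁/A₂=0.0163*2.15/0.0086=4.07 m/s
(b) Bernoulli: P₂-P₁=0.5*rho*(V₁^2-V₂^2)/1000=0.5*1025*(2.15^2-4.07^2)/1000=-6.12 kPa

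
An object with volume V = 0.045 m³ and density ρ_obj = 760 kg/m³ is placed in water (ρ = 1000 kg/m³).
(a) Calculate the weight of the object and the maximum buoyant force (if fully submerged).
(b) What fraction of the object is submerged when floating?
(a) W=rho_obj*g*V=760*9.81*0.045=335.5 N; F_B(max)=rho*g*V=1000*9.81*0.045=441.4 N
(b) Floating fraction=rho_obj/rho=760/1000=0.760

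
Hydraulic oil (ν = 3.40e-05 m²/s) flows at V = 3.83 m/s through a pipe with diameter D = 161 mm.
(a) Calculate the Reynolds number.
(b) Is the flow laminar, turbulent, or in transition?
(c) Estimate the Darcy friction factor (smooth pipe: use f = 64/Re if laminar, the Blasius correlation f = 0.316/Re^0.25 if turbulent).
(a) Re = V·D/ν = 3.83·0.161/3.40e-05 = 18136
(b) Flow regime: turbulent (Re > 4000)
(c) Friction factor: f = 0.316/Re^0.25 = 0.316/18136^0.25 = 0.02723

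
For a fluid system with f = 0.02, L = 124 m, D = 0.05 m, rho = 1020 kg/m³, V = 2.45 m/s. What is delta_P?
Formula: \Delta P = f \frac{L}{D} \frac{\rho V^2}{2}
delta_P = 0.02·(124/0.05)·0.5·1020·2.45²/1000 = 151.8 kPa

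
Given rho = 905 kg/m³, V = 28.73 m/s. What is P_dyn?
Formula: P_{dyn} = \frac{1}{2} \rho V^2
P_dyn = 0.5·905·28.73²/1000 = 373.5 kPa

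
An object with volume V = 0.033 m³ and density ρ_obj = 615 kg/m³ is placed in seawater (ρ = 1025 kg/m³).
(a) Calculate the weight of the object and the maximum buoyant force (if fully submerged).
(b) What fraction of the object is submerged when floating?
(a) W=rho_obj*g*V=615*9.81*0.033=199.1 N; F_B(max)=rho*g*V=1025*9.81*0.033=331.8 N
(b) Floating fraction=rho_obj/rho=615/1025=0.600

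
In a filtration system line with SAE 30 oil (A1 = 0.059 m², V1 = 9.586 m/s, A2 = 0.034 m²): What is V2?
Formula: V_2 = \frac{A_1 V_1}{A_2}
V2 = 0.059·9.586/0.034 = 16.63 m/s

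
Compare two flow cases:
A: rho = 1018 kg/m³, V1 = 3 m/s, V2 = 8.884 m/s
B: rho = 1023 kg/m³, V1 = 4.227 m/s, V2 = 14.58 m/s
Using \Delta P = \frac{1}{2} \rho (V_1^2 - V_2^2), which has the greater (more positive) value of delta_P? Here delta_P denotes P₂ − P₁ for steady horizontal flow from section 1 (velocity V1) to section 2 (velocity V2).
delta_P(A) = -35.59 kPa, delta_P(B) = -99.59 kPa. Answer: A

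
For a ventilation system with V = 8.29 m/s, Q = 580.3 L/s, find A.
Formula: Q = A V
Substituting knowns: 580.3 = A·8.29·1000
Solving for A: A = (580.3/1000)/8.29 = 0.07 m²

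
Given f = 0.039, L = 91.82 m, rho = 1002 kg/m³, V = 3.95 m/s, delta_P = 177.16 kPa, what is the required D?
Formula: \Delta P = f \frac{L}{D} \frac{\rho V^2}{2}
Substituting knowns: 177.16 = 0.039·(91.82/D)·0.5·1002·3.95²/1000
Solving for D: D = 0.039·91.82·0.5·1002·3.95²/(177.16·1000) = 0.158 m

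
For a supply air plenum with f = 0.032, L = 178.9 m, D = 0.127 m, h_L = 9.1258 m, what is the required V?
Formula: h_L = f \frac{L}{D} \frac{V^2}{2g}
Substituting knowns: 9.1258 = 0.032·(178.9/0.127)·V²/(2·9.81)
Solving for V: V = √(9.1258·2·9.81/(0.032·(178.9/0.127))) = 1.993 m/s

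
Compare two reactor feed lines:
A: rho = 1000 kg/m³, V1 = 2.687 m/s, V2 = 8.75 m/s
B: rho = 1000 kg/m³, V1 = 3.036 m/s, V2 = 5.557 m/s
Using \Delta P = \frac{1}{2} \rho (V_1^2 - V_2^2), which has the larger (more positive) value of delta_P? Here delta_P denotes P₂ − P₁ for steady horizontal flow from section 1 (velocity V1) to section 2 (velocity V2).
delta_P(A) = -34.67 kPa, delta_P(B) = -10.83 kPa. Answer: B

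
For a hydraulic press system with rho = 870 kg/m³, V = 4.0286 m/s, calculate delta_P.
Formula: V = \sqrt{\frac{2 \Delta P}{\rho}}
Substituting knowns: 4.0286 = √(2·(delta_P·1000)/870)
Solving for delta_P: delta_P = 4.0286²·870/2/1000 = 7.06 kPa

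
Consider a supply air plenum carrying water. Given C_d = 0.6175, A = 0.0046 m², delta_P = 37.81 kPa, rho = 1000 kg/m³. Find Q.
Formula: Q = C_d A \sqrt{\frac{2 \Delta P}{\rho}}
Q = 0.6175·0.0046·√(2·(37.81·1000)/1000)·1000 = 24.7 L/s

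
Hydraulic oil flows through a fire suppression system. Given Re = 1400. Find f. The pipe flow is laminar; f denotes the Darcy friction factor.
Formula: f = \frac{64}{Re}
f = 64/1400 = 0.04571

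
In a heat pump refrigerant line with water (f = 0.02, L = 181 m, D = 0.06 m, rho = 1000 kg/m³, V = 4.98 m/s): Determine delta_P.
Formula: \Delta P = f \frac{L}{D} \frac{\rho V^2}{2}
delta_P = 0.02·(181/0.06)·0.5·1000·4.98²/1000 = 748.1 kPa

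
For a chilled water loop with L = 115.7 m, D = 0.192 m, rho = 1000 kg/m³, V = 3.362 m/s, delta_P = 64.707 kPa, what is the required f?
Formula: \Delta P = f \frac{L}{D} \frac{\rho V^2}{2}
Substituting knowns: 64.707 = f·(115.7/0.192)·0.5·1000·3.362²/1000
Solving for f: f = (64.707·1000)/((115.7/0.192)·0.5·1000·3.362²) = 0.019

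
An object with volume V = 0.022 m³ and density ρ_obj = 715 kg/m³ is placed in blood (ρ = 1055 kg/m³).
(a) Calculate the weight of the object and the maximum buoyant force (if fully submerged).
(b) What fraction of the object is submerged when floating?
(a) W=rho_obj*g*V=715*9.81*0.022=154.3 N; F_B(max)=rho*g*V=1055*9.81*0.022=227.7 N
(b) Floating fraction=rho_obj/rho=715/1055=0.678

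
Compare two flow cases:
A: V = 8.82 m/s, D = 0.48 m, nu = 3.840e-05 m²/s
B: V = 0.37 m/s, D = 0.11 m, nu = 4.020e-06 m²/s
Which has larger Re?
Re(A) = 110250, Re(B) = 10124. Answer: A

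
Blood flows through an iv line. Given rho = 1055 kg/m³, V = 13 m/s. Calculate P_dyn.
Formula: P_{dyn} = \frac{1}{2} \rho V^2
P_dyn = 0.5·1055·13²/1000 = 89.15 kPa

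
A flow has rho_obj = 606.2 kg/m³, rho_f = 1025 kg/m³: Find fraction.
Formula: f_{sub} = \frac{\rho_{obj}}{\rho_f}
fraction = 606.2/1025 = 0.5914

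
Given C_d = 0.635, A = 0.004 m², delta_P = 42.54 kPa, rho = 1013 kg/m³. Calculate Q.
Formula: Q = C_d A \sqrt{\frac{2 \Delta P}{\rho}}
Q = 0.635·0.004·√(2·(42.54·1000)/1013)·1000 = 23.28 L/s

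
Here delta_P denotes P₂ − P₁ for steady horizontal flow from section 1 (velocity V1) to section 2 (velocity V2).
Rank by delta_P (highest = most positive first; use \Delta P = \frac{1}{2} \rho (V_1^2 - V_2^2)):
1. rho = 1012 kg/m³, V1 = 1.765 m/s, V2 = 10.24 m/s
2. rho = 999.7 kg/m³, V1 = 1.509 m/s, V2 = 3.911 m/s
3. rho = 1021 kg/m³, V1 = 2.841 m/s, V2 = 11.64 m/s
Case 1: delta_P = -51.48 kPa
Case 2: delta_P = -6.507 kPa
Case 3: delta_P = -65.05 kPa
Ranking (highest first): 2, 1, 3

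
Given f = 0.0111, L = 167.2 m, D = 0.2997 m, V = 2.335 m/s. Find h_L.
Formula: h_L = f \frac{L}{D} \frac{V^2}{2g}
h_L = 0.0111·(167.2/0.2997)·2.335²/(2·9.81) = 1.721 m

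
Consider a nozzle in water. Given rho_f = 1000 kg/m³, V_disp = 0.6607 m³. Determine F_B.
Formula: F_B = \rho_f g V_{disp}
F_B = 1000·9.81·0.6607 = 6481 N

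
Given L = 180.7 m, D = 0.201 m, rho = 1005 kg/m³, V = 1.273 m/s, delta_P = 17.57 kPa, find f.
Formula: \Delta P = f \frac{L}{D} \frac{\rho V^2}{2}
Substituting knowns: 17.57 = f·(180.7/0.201)·0.5·1005·1.273²/1000
Solving for f: f = (17.57·1000)/((180.7/0.201)·0.5·1005·1.273²) = 0.024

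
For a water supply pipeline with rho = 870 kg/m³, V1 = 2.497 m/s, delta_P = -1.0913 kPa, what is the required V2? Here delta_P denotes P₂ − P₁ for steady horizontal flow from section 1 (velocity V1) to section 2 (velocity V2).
Formula: \Delta P = \frac{1}{2} \rho (V_1^2 - V_2^2)
Substituting knowns: -1.0913 = 0.5·870·(2.497² − V2²)/1000
Solving for V2: V2 = √(2.497² − 2·(-1.0913·1000)/870) = 2.957 m/s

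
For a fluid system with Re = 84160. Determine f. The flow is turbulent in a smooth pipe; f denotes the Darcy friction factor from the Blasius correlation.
Formula: f = \frac{0.316}{Re^{0.25}}
f = 0.316/84160^0.25 = 0.01855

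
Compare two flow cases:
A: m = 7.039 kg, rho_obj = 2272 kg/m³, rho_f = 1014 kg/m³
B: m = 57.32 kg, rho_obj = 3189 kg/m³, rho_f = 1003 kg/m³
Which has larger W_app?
W_app(A) = 38.23 N, W_app(B) = 385.5 N. Answer: B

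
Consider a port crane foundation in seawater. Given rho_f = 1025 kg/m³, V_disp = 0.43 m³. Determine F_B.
Formula: F_B = \rho_f g V_{disp}
F_B = 1025·9.81·0.43 = 4324 N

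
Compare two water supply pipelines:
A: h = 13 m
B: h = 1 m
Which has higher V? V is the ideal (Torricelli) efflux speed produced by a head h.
V(A) = 15.97 m/s, V(B) = 4.429 m/s. Answer: A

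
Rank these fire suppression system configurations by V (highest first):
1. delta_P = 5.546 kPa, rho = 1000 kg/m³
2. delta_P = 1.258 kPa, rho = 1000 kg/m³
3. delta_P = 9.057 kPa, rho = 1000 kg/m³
Case 1: V = 3.33 m/s
Case 2: V = 1.586 m/s
Case 3: V = 4.256 m/s
Ranking (highest first): 3, 1, 2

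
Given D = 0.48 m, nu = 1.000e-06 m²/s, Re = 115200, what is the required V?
Formula: Re = \frac{V D}{\nu}
Substituting knowns: 115200 = V·0.48/1.000e-06
Solving for V: V = 115200·1.000e-06/0.48 = 0.24 m/s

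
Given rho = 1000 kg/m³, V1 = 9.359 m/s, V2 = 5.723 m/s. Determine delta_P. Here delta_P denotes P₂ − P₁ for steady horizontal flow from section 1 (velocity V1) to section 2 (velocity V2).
Formula: \Delta P = \frac{1}{2} \rho (V_1^2 - V_2^2)
delta_P = 0.5·1000·(9.359² − 5.723²)/1000 = 27.42 kPa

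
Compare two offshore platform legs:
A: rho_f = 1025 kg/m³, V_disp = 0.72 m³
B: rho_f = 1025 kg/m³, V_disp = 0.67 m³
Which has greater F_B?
F_B(A) = 7240 N, F_B(B) = 6737 N. Answer: A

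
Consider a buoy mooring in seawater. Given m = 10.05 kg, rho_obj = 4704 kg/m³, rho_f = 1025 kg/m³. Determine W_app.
Formula: W_{app} = mg\left(1 - \frac{\rho_f}{\rho_{obj}}\right)
W_app = 10.05·9.81·(1 − 1025/4704) = 77.11 N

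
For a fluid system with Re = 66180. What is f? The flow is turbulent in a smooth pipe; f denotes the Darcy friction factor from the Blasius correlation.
Formula: f = \frac{0.316}{Re^{0.25}}
f = 0.316/66180^0.25 = 0.0197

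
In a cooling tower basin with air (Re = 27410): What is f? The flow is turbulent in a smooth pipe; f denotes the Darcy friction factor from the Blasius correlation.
Formula: f = \frac{0.316}{Re^{0.25}}
f = 0.316/27410^0.25 = 0.02456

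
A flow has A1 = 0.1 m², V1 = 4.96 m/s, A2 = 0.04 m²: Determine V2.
Formula: V_2 = \frac{A_1 V_1}{A_2}
V2 = 0.1·4.96/0.04 = 12.4 m/s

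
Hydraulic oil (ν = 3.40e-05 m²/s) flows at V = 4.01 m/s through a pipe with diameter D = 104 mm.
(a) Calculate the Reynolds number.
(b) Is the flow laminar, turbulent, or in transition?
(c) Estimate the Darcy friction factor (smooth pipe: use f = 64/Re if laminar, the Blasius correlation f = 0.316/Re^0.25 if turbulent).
(a) Re = V·D/ν = 4.01·0.104/3.40e-05 = 12266
(b) Flow regime: turbulent (Re > 4000)
(c) Friction factor: f = 0.316/Re^0.25 = 0.316/12266^0.25 = 0.03003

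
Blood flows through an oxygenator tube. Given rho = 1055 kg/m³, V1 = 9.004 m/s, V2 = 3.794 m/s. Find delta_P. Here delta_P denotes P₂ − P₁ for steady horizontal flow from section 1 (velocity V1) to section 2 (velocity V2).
Formula: \Delta P = \frac{1}{2} \rho (V_1^2 - V_2^2)
delta_P = 0.5·1055·(9.004² − 3.794²)/1000 = 35.17 kPa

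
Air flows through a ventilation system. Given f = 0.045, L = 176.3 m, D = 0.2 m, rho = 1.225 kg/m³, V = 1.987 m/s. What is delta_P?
Formula: \Delta P = f \frac{L}{D} \frac{\rho V^2}{2}
delta_P = 0.045·(176.3/0.2)·0.5·1.225·1.987²/1000 = 0.09593 kPa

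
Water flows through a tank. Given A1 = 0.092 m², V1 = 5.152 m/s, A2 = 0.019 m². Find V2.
Formula: V_2 = \frac{A_1 V_1}{A_2}
V2 = 0.092·5.152/0.019 = 24.95 m/s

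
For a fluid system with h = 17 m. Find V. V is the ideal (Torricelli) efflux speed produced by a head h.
Formula: V = \sqrt{2 g h}
V = √(2·9.81·17) = 18.26 m/s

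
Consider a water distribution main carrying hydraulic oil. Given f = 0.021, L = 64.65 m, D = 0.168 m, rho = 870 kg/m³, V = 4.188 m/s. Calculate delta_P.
Formula: \Delta P = f \frac{L}{D} \frac{\rho V^2}{2}
delta_P = 0.021·(64.65/0.168)·0.5·870·4.188²/1000 = 61.66 kPa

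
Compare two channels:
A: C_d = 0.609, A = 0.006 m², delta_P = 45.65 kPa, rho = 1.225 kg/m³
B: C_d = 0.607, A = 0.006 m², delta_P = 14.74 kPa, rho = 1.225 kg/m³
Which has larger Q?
Q(A) = 997.6 L/s, Q(B) = 565 L/s. Answer: A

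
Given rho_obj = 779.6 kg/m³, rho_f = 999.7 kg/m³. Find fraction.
Formula: f_{sub} = \frac{\rho_{obj}}{\rho_f}
fraction = 779.6/999.7 = 0.7798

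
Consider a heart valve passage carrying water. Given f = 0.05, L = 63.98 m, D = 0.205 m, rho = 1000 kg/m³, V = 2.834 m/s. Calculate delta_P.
Formula: \Delta P = f \frac{L}{D} \frac{\rho V^2}{2}
delta_P = 0.05·(63.98/0.205)·0.5·1000·2.834²/1000 = 62.67 kPa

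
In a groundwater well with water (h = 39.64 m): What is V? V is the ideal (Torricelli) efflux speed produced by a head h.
Formula: V = \sqrt{2 g h}
V = √(2·9.81·39.64) = 27.89 m/s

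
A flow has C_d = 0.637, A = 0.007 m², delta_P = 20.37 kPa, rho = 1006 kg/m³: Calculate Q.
Formula: Q = C_d A \sqrt{\frac{2 \Delta P}{\rho}}
Q = 0.637·0.007·√(2·(20.37·1000)/1006)·1000 = 28.38 L/s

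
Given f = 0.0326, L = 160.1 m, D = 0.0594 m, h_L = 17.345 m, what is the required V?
Formula: h_L = f \frac{L}{D} \frac{V^2}{2g}
Substituting knowns: 17.345 = 0.0326·(160.1/0.0594)·V²/(2·9.81)
Solving for V: V = √(17.345·2·9.81/(0.0326·(160.1/0.0594))) = 1.968 m/s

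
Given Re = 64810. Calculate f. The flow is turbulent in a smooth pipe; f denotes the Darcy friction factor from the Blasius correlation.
Formula: f = \frac{0.316}{Re^{0.25}}
f = 0.316/64810^0.25 = 0.01981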